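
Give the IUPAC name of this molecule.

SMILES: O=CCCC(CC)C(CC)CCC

Counting along the main chain through the –CHO group gives 8 carbons: the parent is octane.
An aldehyde (terminal –CHO) is the principal characteristic group, giving the suffix -al.
Number the chain so that the aldehyde carbon is C-1 by definition.
This places ethyl groups at C-4 and C-5.
The name is 4,5-diethyloctanal.

4,5-diethyloctanal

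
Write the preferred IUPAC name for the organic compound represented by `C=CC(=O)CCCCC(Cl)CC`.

The longest chain bearing the carbonyl and the multiple bond is 10 carbons long (decane).
The principal characteristic group is a ketone (C=O on an internal carbon), named with the suffix -one.
There is one C=C double bond, indicated by the ending -ene.
The numbering direction is chosen so that numbering from this end puts the carbonyl group at C-3 rather than C-8.
That gives the carbonyl at C-3; the double bond between C-1 and C-2; a chloro group at C-8.
The name is 8-chlorodec-1-en-3-one.

8-chlorodec-1-en-3-one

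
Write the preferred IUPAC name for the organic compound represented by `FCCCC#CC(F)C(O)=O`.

The longest carbon chain that includes the –COOH group and the multiple bond has 7 carbons, so the parent hydride is heptane.
The principal characteristic group is a carboxylic acid (terminal –COOH), named with the suffix -oic acid.
A C≡C triple bond in the chain gives the infix -yne-.
Number the chain so that the carboxylic acid carbon is C-1 by definition.
With this numbering: the triple bond between C-3 and C-4; fluoro groups at C-2 and C-7.
Assembling the pieces gives 2,7-difluorohept-3-ynoic acid.

2,7-difluorohept-3-ynoic acid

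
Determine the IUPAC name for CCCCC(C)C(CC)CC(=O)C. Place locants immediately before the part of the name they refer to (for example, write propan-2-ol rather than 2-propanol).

4-ethyl-5-methylnonan-2-one

Counting along the main chain through the carbonyl gives 9 carbons: the parent is nonane.
The principal characteristic group is a ketone (C=O on an internal carbon), named with the suffix -one.
The numbering direction is chosen so that numbering from this end puts the carbonyl group at C-2 rather than C-8.
This places the carbonyl at C-2; an ethyl group at C-4; a methyl group at C-5.
Prefixes are listed alphabetically: ethyl, methyl.
Putting it together: 4-ethyl-5-methylnonan-2-one.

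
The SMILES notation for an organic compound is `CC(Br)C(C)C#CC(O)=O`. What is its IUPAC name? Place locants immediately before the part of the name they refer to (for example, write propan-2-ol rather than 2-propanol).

5-bromo-4-methylhex-2-ynoic acid

Counting along the main chain through the –COOH group and the multiple bond gives 6 carbons: the parent is hexane.
The principal characteristic group is a carboxylic acid (terminal –COOH), named with the suffix -oic acid.
A C≡C triple bond in the chain gives the infix -yne-.
The numbering direction is chosen so that the carboxylic acid carbon is C-1 by definition.
That gives the triple bond between C-2 and C-3; a bromo group at C-5; a methyl group at C-4.
Substituent prefixes are cited in alphabetical order (multiplying prefixes like di-/tri- are ignored for ordering).
Assembling the pieces gives 5-bromo-4-methylhex-2-ynoic acid.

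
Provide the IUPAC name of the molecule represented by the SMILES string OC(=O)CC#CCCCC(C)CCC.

8-methylundec-3-ynoic acid

Counting along the main chain through the –COOH group and the multiple bond gives 11 carbons: the parent is undecane.
The highest-priority functional group is a carboxylic acid (terminal –COOH), so the name ends in -oic acid.
A C≡C triple bond in the chain gives the infix -yne-.
Number the chain so that the carboxylic acid carbon is C-1 by definition.
That gives the triple bond between C-3 and C-4; a methyl group at C-8.
The name is 8-methylundec-3-ynoic acid.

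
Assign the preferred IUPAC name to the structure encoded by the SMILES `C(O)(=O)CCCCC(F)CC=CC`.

6-fluorodec-8-enoic acid

Counting along the main chain through the –COOH group and the multiple bond gives 10 carbons: the parent is decane.
A carboxylic acid (terminal –COOH) is the principal characteristic group, giving the suffix -oic acid.
The chain contains a C=C double bond, so the unsaturation ending is -ene.
The numbering direction is chosen so that the carboxylic acid carbon is C-1 by definition.
With this numbering: the double bond between C-8 and C-9; a fluoro group at C-6.
Putting it together: 6-fluorodec-8-enoic acid.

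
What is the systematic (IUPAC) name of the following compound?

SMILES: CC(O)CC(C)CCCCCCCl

The longest chain bearing the –OH group is 10 carbons long (decane).
An alcohol (–OH) is the principal characteristic group, giving the suffix -ol.
Number the chain so that numbering from this end puts the hydroxyl group at C-2 rather than C-9.
This places the hydroxyl at C-2; a chloro group at C-10; a methyl group at C-4.
Prefixes are listed alphabetically: chloro, methyl.
The name is 10-chloro-4-methyldecan-2-ol.

10-chloro-4-methyldecan-2-ol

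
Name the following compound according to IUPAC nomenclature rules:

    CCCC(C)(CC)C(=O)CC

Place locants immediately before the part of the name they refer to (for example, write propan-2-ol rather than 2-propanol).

4-ethyl-4-methylheptan-3-one

The longest chain bearing the carbonyl is 7 carbons long (heptane).
A ketone (C=O on an internal carbon) is the principal characteristic group, giving the suffix -one.
The numbering direction is chosen so that numbering from this end puts the carbonyl group at C-3 rather than C-5.
That gives the carbonyl at C-3; an ethyl group at C-4; a methyl group at C-4.
Substituent prefixes are cited in alphabetical order (multiplying prefixes like di-/tri- are ignored for ordering).
The name is 4-ethyl-4-methylheptan-3-one.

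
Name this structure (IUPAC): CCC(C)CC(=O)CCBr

1-bromo-5-methylheptan-3-one

The longest chain bearing the carbonyl is 7 carbons long (heptane).
The principal characteristic group is a ketone (C=O on an internal carbon), named with the suffix -one.
Number the chain so that numbering from this end puts the carbonyl group at C-3 rather than C-5.
With this numbering: the carbonyl at C-3; a bromo group at C-1; a methyl group at C-5.
Substituent prefixes are cited in alphabetical order (multiplying prefixes like di-/tri- are ignored for ordering).
Putting it together: 1-bromo-5-methylheptan-3-one.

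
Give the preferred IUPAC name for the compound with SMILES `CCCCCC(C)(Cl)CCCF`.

4-chloro-1-fluoro-4-methylnonane

The parent chain contains 9 carbons (nonane).
The numbering direction is chosen so that the substituent locant set {1,4,4} is lower than {6,6,9} at the first point of difference.
This places a chloro group at C-4; a fluoro group at C-1; a methyl group at C-4.
Substituent prefixes are cited in alphabetical order (multiplying prefixes like di-/tri- are ignored for ordering).
Assembling the pieces gives 4-chloro-1-fluoro-4-methylnonane.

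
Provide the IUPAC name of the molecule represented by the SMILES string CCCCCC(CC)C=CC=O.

The longest carbon chain that includes the –CHO group and the multiple bond has 9 carbons, so the parent hydride is nonane.
The highest-priority functional group is an aldehyde (terminal –CHO), so the name ends in -al.
There is one C=C double bond, indicated by the ending -ene.
Number the chain so that the aldehyde carbon is C-1 by definition.
That gives the double bond between C-2 and C-3; an ethyl group at C-4.
The name is 4-ethylnon-2-enal.

4-ethylnon-2-enal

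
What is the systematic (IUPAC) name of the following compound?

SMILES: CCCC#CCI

The longest carbon chain that includes the multiple bond has 6 carbons, so the parent hydride is hexane.
A C≡C triple bond in the chain gives the infix -yne-.
Number the chain so that numbering from this end puts the triple bond at C-2 rather than C-4.
This places the triple bond between C-2 and C-3; an iodo group at C-1.
Assembling the pieces gives 1-iodohex-2-yne.

1-iodohex-2-yne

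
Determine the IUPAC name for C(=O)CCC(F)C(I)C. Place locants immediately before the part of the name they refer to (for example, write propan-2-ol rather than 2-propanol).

4-fluoro-5-iodohexanal

Counting along the main chain through the –CHO group gives 6 carbons: the parent is hexane.
The highest-priority functional group is an aldehyde (terminal –CHO), so the name ends in -al.
Number the chain so that the aldehyde carbon is C-1 by definition.
With this numbering: a fluoro group at C-4; an iodo group at C-5.
Prefixes are listed alphabetically: fluoro, iodo.
Putting it together: 4-fluoro-5-iodohexanal.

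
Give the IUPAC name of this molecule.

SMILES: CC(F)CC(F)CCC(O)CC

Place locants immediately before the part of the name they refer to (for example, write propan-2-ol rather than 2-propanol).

Counting along the main chain through the –OH group gives 9 carbons: the parent is nonane.
An alcohol (–OH) is the principal characteristic group, giving the suffix -ol.
Choose the numbering such that numbering from this end puts the hydroxyl group at C-3 rather than C-7.
This places the hydroxyl at C-3; fluoro groups at C-6 and C-8.
Putting it together: 6,8-difluorononan-3-ol.

6,8-difluorononan-3-ol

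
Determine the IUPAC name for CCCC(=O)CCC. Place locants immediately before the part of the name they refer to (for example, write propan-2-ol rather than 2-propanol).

The longest carbon chain that includes the carbonyl has 7 carbons, so the parent hydride is heptane.
A ketone (C=O on an internal carbon) is the principal characteristic group, giving the suffix -one.
Numbering from either end gives identical locants here.
This places the carbonyl at C-4.
Assembling the pieces gives heptan-4-one.

heptan-4-one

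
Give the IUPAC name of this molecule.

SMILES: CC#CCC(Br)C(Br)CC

The longest carbon chain that includes the multiple bond has 8 carbons, so the parent hydride is octane.
There is one C≡C triple bond, indicated by the ending -yne.
Number the chain so that numbering from this end puts the triple bond at C-2 rather than C-6.
This places the triple bond between C-2 and C-3; bromo groups at C-5 and C-6.
The name is 5,6-dibromooct-2-yne.

5,6-dibromooct-2-yne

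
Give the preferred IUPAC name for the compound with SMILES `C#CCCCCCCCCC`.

undec-1-yne

The longest carbon chain that includes the multiple bond has 11 carbons, so the parent hydride is undecane.
The chain contains a C≡C triple bond, so the unsaturation ending is -yne.
Number the chain so that numbering from this end puts the triple bond at C-1 rather than C-10.
With this numbering: the triple bond between C-1 and C-2.
The name is undec-1-yne.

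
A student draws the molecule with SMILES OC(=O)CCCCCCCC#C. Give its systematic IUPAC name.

Counting along the main chain through the –COOH group and the multiple bond gives 10 carbons: the parent is decane.
The highest-priority functional group is a carboxylic acid (terminal –COOH), so the name ends in -oic acid.
The chain contains a C≡C triple bond, so the unsaturation ending is -yne.
Choose the numbering such that the carboxylic acid carbon is C-1 by definition.
This places the triple bond between C-9 and C-10.
Assembling the pieces gives dec-9-ynoic acid.

dec-9-ynoic acid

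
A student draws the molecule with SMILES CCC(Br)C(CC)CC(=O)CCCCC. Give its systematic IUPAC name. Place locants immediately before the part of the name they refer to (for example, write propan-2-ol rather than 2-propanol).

Counting along the main chain through the carbonyl gives 11 carbons: the parent is undecane.
A ketone (C=O on an internal carbon) is the principal characteristic group, giving the suffix -one.
Number the chain so that the substituent locant set {3,4} is lower than {8,9} at the first point of difference.
With this numbering: the carbonyl at C-6; a bromo group at C-3; an ethyl group at C-4.
The substituents are ordered alphabetically, ignoring any di-/tri- multipliers.
Putting it together: 3-bromo-4-ethylundecan-6-one.

3-bromo-4-ethylundecan-6-one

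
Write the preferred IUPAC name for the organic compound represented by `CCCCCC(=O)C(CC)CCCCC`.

7-ethyldodecan-6-one

The longest carbon chain that includes the carbonyl has 12 carbons, so the parent hydride is dodecane.
The highest-priority functional group is a ketone (C=O on an internal carbon), so the name ends in -one.
Number the chain so that numbering from this end puts the carbonyl group at C-6 rather than C-7.
With this numbering: the carbonyl at C-6; an ethyl group at C-7.
Assembling the pieces gives 7-ethyldodecan-6-one.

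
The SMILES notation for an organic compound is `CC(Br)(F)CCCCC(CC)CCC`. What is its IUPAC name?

2-bromo-7-ethyl-2-fluorodecane

The longest carbon chain is 10 atoms: the parent is decane.
Number the chain so that the substituent locant set {2,2,7} is lower than {4,9,9} at the first point of difference.
With this numbering: a bromo group at C-2; an ethyl group at C-7; a fluoro group at C-2.
Prefixes are listed alphabetically: bromo, ethyl, fluoro.
Putting it together: 2-bromo-7-ethyl-2-fluorodecane.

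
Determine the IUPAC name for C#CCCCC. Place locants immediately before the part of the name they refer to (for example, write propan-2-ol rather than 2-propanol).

hex-1-yne

Counting along the main chain through the multiple bond gives 6 carbons: the parent is hexane.
There is one C≡C triple bond, indicated by the ending -yne.
The numbering direction is chosen so that numbering from this end puts the triple bond at C-1 rather than C-5.
This places the triple bond between C-1 and C-2.
Putting it together: hex-1-yne.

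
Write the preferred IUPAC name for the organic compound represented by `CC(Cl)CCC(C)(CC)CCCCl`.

1,7-dichloro-4-ethyl-4-methyloctane

The parent chain contains 8 carbons (octane).
The numbering direction is chosen so that the substituent locant set {1,4,4,7} is lower than {2,5,5,8} at the first point of difference.
With this numbering: chloro groups at C-1 and C-7; an ethyl group at C-4; a methyl group at C-4.
The substituents are ordered alphabetically, ignoring any di-/tri- multipliers.
The name is 1,7-dichloro-4-ethyl-4-methyloctane.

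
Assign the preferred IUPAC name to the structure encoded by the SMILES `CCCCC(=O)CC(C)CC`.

3-methylnonan-5-one

The longest carbon chain that includes the carbonyl has 9 carbons, so the parent hydride is nonane.
A ketone (C=O on an internal carbon) is the principal characteristic group, giving the suffix -one.
The numbering direction is chosen so that the substituent locant set {3} is lower than {7} at the first point of difference.
With this numbering: the carbonyl at C-5; a methyl group at C-3.
Putting it together: 3-methylnonan-5-one.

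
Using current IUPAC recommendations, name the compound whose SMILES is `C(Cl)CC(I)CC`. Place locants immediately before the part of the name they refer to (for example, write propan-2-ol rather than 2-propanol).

The parent chain contains 5 carbons (pentane).
The numbering direction is chosen so that the substituent locant set {1,3} is lower than {3,5} at the first point of difference.
With this numbering: a chloro group at C-1; an iodo group at C-3.
Prefixes are listed alphabetically: chloro, iodo.
Assembling the pieces gives 1-chloro-3-iodopentane.

1-chloro-3-iodopentane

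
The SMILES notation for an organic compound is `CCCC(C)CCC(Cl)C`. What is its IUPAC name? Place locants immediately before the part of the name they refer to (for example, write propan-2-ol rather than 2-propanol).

The longest carbon chain is 8 atoms: the parent is octane.
Choose the numbering such that the substituent locant set {2,5} is lower than {4,7} at the first point of difference.
With this numbering: a chloro group at C-2; a methyl group at C-5.
The substituents are ordered alphabetically, ignoring any di-/tri- multipliers.
The name is 2-chloro-5-methyloctane.

2-chloro-5-methyloctane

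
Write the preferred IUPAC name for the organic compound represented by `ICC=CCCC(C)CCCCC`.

Counting along the main chain through the multiple bond gives 11 carbons: the parent is undecane.
A C=C double bond in the chain gives the infix -ene-.
Choose the numbering such that numbering from this end puts the double bond at C-2 rather than C-9.
This places the double bond between C-2 and C-3; an iodo group at C-1; a methyl group at C-6.
Substituent prefixes are cited in alphabetical order (multiplying prefixes like di-/tri- are ignored for ordering).
Putting it together: 1-iodo-6-methylundec-2-ene.

1-iodo-6-methylundec-2-ene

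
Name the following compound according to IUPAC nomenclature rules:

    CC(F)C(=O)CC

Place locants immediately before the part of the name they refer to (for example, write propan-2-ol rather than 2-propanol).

The longest chain bearing the carbonyl is 5 carbons long (pentane).
The principal characteristic group is a ketone (C=O on an internal carbon), named with the suffix -one.
The numbering direction is chosen so that the substituent locant set {2} is lower than {4} at the first point of difference.
This places the carbonyl at C-3; a fluoro group at C-2.
The name is 2-fluoropentan-3-one.

2-fluoropentan-3-one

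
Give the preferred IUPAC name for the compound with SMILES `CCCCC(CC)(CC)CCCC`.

The parent chain contains 9 carbons (nonane).
Numbering from either end gives identical locants here.
That gives two ethyl groups at C-5.
The name is 5,5-diethylnonane.

5,5-diethylnonane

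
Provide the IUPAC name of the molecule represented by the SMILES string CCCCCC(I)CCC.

4-iodononane

The parent chain contains 9 carbons (nonane).
Number the chain so that the substituent locant set {4} is lower than {6} at the first point of difference.
This places an iodo group at C-4.
The name is 4-iodononane.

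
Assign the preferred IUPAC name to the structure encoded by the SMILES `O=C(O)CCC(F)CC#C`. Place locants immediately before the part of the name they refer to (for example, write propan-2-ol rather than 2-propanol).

4-fluorohept-6-ynoic acid

The longest chain bearing the –COOH group and the multiple bond is 7 carbons long (heptane).
A carboxylic acid (terminal –COOH) is the principal characteristic group, giving the suffix -oic acid.
A C≡C triple bond in the chain gives the infix -yne-.
The numbering direction is chosen so that the carboxylic acid carbon is C-1 by definition.
With this numbering: the triple bond between C-6 and C-7; a fluoro group at C-4.
Assembling the pieces gives 4-fluorohept-6-ynoic acid.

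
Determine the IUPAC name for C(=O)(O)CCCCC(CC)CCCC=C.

6-ethylundec-10-enoic acid

The longest carbon chain that includes the –COOH group and the multiple bond has 11 carbons, so the parent hydride is undecane.
The highest-priority functional group is a carboxylic acid (terminal –COOH), so the name ends in -oic acid.
The chain contains a C=C double bond, so the unsaturation ending is -ene.
The numbering direction is chosen so that the carboxylic acid carbon is C-1 by definition.
This places the double bond between C-10 and C-11; an ethyl group at C-6.
The name is 6-ethylundec-10-enoic acid.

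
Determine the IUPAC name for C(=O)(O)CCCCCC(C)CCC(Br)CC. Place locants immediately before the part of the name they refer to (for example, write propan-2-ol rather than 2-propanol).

The longest carbon chain that includes the –COOH group has 12 carbons, so the parent hydride is dodecane.
The highest-priority functional group is a carboxylic acid (terminal –COOH), so the name ends in -oic acid.
The numbering direction is chosen so that the carboxylic acid carbon is C-1 by definition.
That gives a bromo group at C-10; a methyl group at C-7.
Prefixes are listed alphabetically: bromo, methyl.
Putting it together: 10-bromo-7-methyldodecanoic acid.

10-bromo-7-methyldodecanoic acid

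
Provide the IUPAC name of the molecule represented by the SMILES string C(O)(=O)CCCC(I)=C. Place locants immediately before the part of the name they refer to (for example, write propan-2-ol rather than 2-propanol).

5-iodohex-5-enoic acid

The longest carbon chain that includes the –COOH group and the multiple bond has 6 carbons, so the parent hydride is hexane.
A carboxylic acid (terminal –COOH) is the principal characteristic group, giving the suffix -oic acid.
A C=C double bond in the chain gives the infix -ene-.
Choose the numbering such that the carboxylic acid carbon is C-1 by definition.
With this numbering: the double bond between C-5 and C-6; an iodo group at C-5.
Assembling the pieces gives 5-iodohex-5-enoic acid.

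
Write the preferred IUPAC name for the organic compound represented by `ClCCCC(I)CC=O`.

The longest carbon chain that includes the –CHO group has 6 carbons, so the parent hydride is hexane.
The highest-priority functional group is an aldehyde (terminal –CHO), so the name ends in -al.
Number the chain so that the aldehyde carbon is C-1 by definition.
With this numbering: a chloro group at C-6; an iodo group at C-3.
Prefixes are listed alphabetically: chloro, iodo.
The name is 6-chloro-3-iodohexanal.

6-chloro-3-iodohexanal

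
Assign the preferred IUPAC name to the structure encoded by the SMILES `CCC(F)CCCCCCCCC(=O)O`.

10-fluorododecanoic acid

The longest chain bearing the –COOH group is 12 carbons long (dodecane).
The highest-priority functional group is a carboxylic acid (terminal –COOH), so the name ends in -oic acid.
Choose the numbering such that the carboxylic acid carbon is C-1 by definition.
This places a fluoro group at C-10.
Assembling the pieces gives 10-fluorododecanoic acid.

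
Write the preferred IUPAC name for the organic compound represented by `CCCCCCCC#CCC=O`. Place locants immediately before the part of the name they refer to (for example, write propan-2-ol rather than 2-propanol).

Counting along the main chain through the –CHO group and the multiple bond gives 11 carbons: the parent is undecane.
The highest-priority functional group is an aldehyde (terminal –CHO), so the name ends in -al.
A C≡C triple bond in the chain gives the infix -yne-.
Number the chain so that the aldehyde carbon is C-1 by definition.
That gives the triple bond between C-3 and C-4.
The name is undec-3-ynal.

undec-3-ynal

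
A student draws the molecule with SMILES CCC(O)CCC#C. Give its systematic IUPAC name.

Counting along the main chain through the –OH group and the multiple bond gives 7 carbons: the parent is heptane.
An alcohol (–OH) is the principal characteristic group, giving the suffix -ol.
A C≡C triple bond in the chain gives the infix -yne-.
Choose the numbering such that numbering from this end puts the hydroxyl group at C-3 rather than C-5.
This places the hydroxyl at C-3; the triple bond between C-6 and C-7.
Assembling the pieces gives hept-6-yn-3-ol.

hept-6-yn-3-ol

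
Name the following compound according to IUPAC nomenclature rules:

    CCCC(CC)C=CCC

5-ethyloct-3-ene

Counting along the main chain through the multiple bond gives 8 carbons: the parent is octane.
There is one C=C double bond, indicated by the ending -ene.
The numbering direction is chosen so that numbering from this end puts the double bond at C-3 rather than C-5.
That gives the double bond between C-3 and C-4; an ethyl group at C-5.
Putting it together: 5-ethyloct-3-ene.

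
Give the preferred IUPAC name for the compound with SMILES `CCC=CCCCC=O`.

oct-5-enal

The longest carbon chain that includes the –CHO group and the multiple bond has 8 carbons, so the parent hydride is octane.
An aldehyde (terminal –CHO) is the principal characteristic group, giving the suffix -al.
There is one C=C double bond, indicated by the ending -ene.
Choose the numbering such that the aldehyde carbon is C-1 by definition.
That gives the double bond between C-5 and C-6.
Assembling the pieces gives oct-5-enal.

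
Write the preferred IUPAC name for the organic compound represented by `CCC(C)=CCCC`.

The longest chain bearing the multiple bond is 7 carbons long (heptane).
The chain contains a C=C double bond, so the unsaturation ending is -ene.
Number the chain so that numbering from this end puts the double bond at C-3 rather than C-4.
That gives the double bond between C-3 and C-4; a methyl group at C-3.
Assembling the pieces gives 3-methylhept-3-ene.

3-methylhept-3-ene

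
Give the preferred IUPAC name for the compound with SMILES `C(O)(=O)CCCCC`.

The longest carbon chain that includes the –COOH group has 6 carbons, so the parent hydride is hexane.
The principal characteristic group is a carboxylic acid (terminal –COOH), named with the suffix -oic acid.
Number the chain so that the carboxylic acid carbon is C-1 by definition.
Assembling the pieces gives hexanoic acid.

hexanoic acid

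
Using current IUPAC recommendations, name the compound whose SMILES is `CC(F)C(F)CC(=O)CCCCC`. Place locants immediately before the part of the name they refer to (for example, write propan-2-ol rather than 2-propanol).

2,3-difluorodecan-5-one

The longest chain bearing the carbonyl is 10 carbons long (decane).
A ketone (C=O on an internal carbon) is the principal characteristic group, giving the suffix -one.
Number the chain so that numbering from this end puts the carbonyl group at C-5 rather than C-6.
This places the carbonyl at C-5; fluoro groups at C-2 and C-3.
Putting it together: 2,3-difluorodecan-5-one.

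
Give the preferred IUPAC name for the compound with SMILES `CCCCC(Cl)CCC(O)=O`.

The longest carbon chain that includes the –COOH group has 8 carbons, so the parent hydride is octane.
The highest-priority functional group is a carboxylic acid (terminal –COOH), so the name ends in -oic acid.
Number the chain so that the carboxylic acid carbon is C-1 by definition.
This places a chloro group at C-4.
Putting it together: 4-chlorooctanoic acid.

4-chlorooctanoic acid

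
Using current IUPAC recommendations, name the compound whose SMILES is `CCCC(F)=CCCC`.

4-fluorooct-4-ene

Counting along the main chain through the multiple bond gives 8 carbons: the parent is octane.
A C=C double bond in the chain gives the infix -ene-.
Choose the numbering such that the substituent locant set {4} is lower than {5} at the first point of difference.
That gives the double bond between C-4 and C-5; a fluoro group at C-4.
The name is 4-fluorooct-4-ene.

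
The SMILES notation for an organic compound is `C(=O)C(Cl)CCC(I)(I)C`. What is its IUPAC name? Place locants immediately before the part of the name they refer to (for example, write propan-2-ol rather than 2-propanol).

2-chloro-5,5-diiodohexanal

The longest carbon chain that includes the –CHO group has 6 carbons, so the parent hydride is hexane.
An aldehyde (terminal –CHO) is the principal characteristic group, giving the suffix -al.
The numbering direction is chosen so that the aldehyde carbon is C-1 by definition.
This places a chloro group at C-2; two iodo groups at C-5.
Prefixes are listed alphabetically: chloro, iodo.
Putting it together: 2-chloro-5,5-diiodohexanal.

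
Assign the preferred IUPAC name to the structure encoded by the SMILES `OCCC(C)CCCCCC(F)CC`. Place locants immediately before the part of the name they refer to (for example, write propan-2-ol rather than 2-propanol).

9-fluoro-3-methylundecan-1-ol

The longest carbon chain that includes the –OH group has 11 carbons, so the parent hydride is undecane.
The principal characteristic group is an alcohol (–OH), named with the suffix -ol.
Choose the numbering such that numbering from this end puts the hydroxyl group at C-1 rather than C-11.
This places the hydroxyl at C-1; a fluoro group at C-9; a methyl group at C-3.
The substituents are ordered alphabetically, ignoring any di-/tri- multipliers.
The name is 9-fluoro-3-methylundecan-1-ol.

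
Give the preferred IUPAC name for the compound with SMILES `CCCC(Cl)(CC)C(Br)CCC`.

5-bromo-4-chloro-4-ethyloctane

The longest carbon chain is 8 atoms: the parent is octane.
The numbering direction is chosen so that the substituent locant set {4,4,5} is lower than {4,5,5} at the first point of difference.
That gives a bromo group at C-5; a chloro group at C-4; an ethyl group at C-4.
The substituents are ordered alphabetically, ignoring any di-/tri- multipliers.
Assembling the pieces gives 5-bromo-4-chloro-4-ethyloctane.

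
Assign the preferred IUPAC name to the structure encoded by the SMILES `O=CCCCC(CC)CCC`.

5-ethyloctanal

The longest carbon chain that includes the –CHO group has 8 carbons, so the parent hydride is octane.
An aldehyde (terminal –CHO) is the principal characteristic group, giving the suffix -al.
Number the chain so that the aldehyde carbon is C-1 by definition.
With this numbering: an ethyl group at C-5.
Putting it together: 5-ethyloctanal.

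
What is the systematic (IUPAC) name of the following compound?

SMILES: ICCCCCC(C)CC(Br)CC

8-bromo-1-iodo-6-methyldecane

The parent chain contains 10 carbons (decane).
The numbering direction is chosen so that the substituent locant set {1,6,8} is lower than {3,5,10} at the first point of difference.
This places a bromo group at C-8; an iodo group at C-1; a methyl group at C-6.
Substituent prefixes are cited in alphabetical order (multiplying prefixes like di-/tri- are ignored for ordering).
Assembling the pieces gives 8-bromo-1-iodo-6-methyldecane.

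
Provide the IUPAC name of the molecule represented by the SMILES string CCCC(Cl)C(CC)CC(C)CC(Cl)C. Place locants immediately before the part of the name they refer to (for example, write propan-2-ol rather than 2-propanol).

2,7-dichloro-6-ethyl-4-methyldecane

The longest continuous carbon chain has 10 atoms, so the parent hydride is decane.
Number the chain so that the substituent locant set {2,4,6,7} is lower than {4,5,7,9} at the first point of difference.
That gives chloro groups at C-2 and C-7; an ethyl group at C-6; a methyl group at C-4.
The substituents are ordered alphabetically, ignoring any di-/tri- multipliers.
Assembling the pieces gives 2,7-dichloro-6-ethyl-4-methyldecane.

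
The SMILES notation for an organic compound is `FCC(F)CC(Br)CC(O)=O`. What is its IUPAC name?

3-bromo-5,6-difluorohexanoic acid

The longest chain bearing the –COOH group is 6 carbons long (hexane).
A carboxylic acid (terminal –COOH) is the principal characteristic group, giving the suffix -oic acid.
The numbering direction is chosen so that the carboxylic acid carbon is C-1 by definition.
With this numbering: a bromo group at C-3; fluoro groups at C-5 and C-6.
Substituent prefixes are cited in alphabetical order (multiplying prefixes like di-/tri- are ignored for ordering).
Assembling the pieces gives 3-bromo-5,6-difluorohexanoic acid.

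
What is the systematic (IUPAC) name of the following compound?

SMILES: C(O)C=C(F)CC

3-fluoropent-2-en-1-ol

The longest chain bearing the –OH group and the multiple bond is 5 carbons long (pentane).
The highest-priority functional group is an alcohol (–OH), so the name ends in -ol.
There is one C=C double bond, indicated by the ending -ene.
Number the chain so that numbering from this end puts the hydroxyl group at C-1 rather than C-5.
That gives the hydroxyl at C-1; the double bond between C-2 and C-3; a fluoro group at C-3.
Putting it together: 3-fluoropent-2-en-1-ol.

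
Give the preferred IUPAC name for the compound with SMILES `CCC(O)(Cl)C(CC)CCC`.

3-chloro-4-ethylheptan-3-ol

The longest chain bearing the –OH group is 7 carbons long (heptane).
An alcohol (–OH) is the principal characteristic group, giving the suffix -ol.
Choose the numbering such that numbering from this end puts the hydroxyl group at C-3 rather than C-5.
With this numbering: the hydroxyl at C-3; a chloro group at C-3; an ethyl group at C-4.
The substituents are ordered alphabetically, ignoring any di-/tri- multipliers.
Assembling the pieces gives 3-chloro-4-ethylheptan-3-ol.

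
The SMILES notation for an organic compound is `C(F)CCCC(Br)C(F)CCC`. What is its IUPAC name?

5-bromo-1,6-difluorononane

The longest continuous carbon chain has 9 atoms, so the parent hydride is nonane.
Choose the numbering such that the substituent locant set {1,5,6} is lower than {4,5,9} at the first point of difference.
This places a bromo group at C-5; fluoro groups at C-1 and C-6.
Prefixes are listed alphabetically: bromo, fluoro.
The name is 5-bromo-1,6-difluorononane.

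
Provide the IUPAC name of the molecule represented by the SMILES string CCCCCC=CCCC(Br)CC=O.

The longest carbon chain that includes the –CHO group and the multiple bond has 12 carbons, so the parent hydride is dodecane.
The highest-priority functional group is an aldehyde (terminal –CHO), so the name ends in -al.
There is one C=C double bond, indicated by the ending -ene.
Number the chain so that the aldehyde carbon is C-1 by definition.
This places the double bond between C-6 and C-7; a bromo group at C-3.
Putting it together: 3-bromododec-6-enal.

3-bromododec-6-enal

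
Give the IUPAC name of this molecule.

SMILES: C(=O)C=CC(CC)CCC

4-ethylhept-2-enal

Counting along the main chain through the –CHO group and the multiple bond gives 7 carbons: the parent is heptane.
The principal characteristic group is an aldehyde (terminal –CHO), named with the suffix -al.
There is one C=C double bond, indicated by the ending -ene.
The numbering direction is chosen so that the aldehyde carbon is C-1 by definition.
That gives the double bond between C-2 and C-3; an ethyl group at C-4.
Putting it together: 4-ethylhept-2-enal.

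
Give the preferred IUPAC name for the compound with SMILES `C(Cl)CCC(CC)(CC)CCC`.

1-chloro-4,4-diethylheptane

The longest carbon chain is 7 atoms: the parent is heptane.
Choose the numbering such that the substituent locant set {1,4,4} is lower than {4,4,7} at the first point of difference.
That gives a chloro group at C-1; two ethyl groups at C-4.
Substituent prefixes are cited in alphabetical order (multiplying prefixes like di-/tri- are ignored for ordering).
Assembling the pieces gives 1-chloro-4,4-diethylheptane.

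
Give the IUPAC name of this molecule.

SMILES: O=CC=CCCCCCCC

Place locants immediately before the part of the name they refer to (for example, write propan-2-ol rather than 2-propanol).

dec-2-enal

The longest carbon chain that includes the –CHO group and the multiple bond has 10 carbons, so the parent hydride is decane.
The highest-priority functional group is an aldehyde (terminal –CHO), so the name ends in -al.
The chain contains a C=C double bond, so the unsaturation ending is -ene.
Choose the numbering such that the aldehyde carbon is C-1 by definition.
That gives the double bond between C-2 and C-3.
Putting it together: dec-2-enal.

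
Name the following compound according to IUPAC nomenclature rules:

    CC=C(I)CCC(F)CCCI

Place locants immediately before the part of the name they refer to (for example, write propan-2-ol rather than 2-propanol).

Counting along the main chain through the multiple bond gives 9 carbons: the parent is nonane.
The chain contains a C=C double bond, so the unsaturation ending is -ene.
Choose the numbering such that numbering from this end puts the double bond at C-2 rather than C-7.
That gives the double bond between C-2 and C-3; a fluoro group at C-6; iodo groups at C-3 and C-9.
The substituents are ordered alphabetically, ignoring any di-/tri- multipliers.
Assembling the pieces gives 6-fluoro-3,9-diiodonon-2-ene.

6-fluoro-3,9-diiodonon-2-ene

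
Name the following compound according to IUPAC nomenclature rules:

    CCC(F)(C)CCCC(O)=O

Counting along the main chain through the –COOH group gives 7 carbons: the parent is heptane.
A carboxylic acid (terminal –COOH) is the principal characteristic group, giving the suffix -oic acid.
Choose the numbering such that the carboxylic acid carbon is C-1 by definition.
This places a fluoro group at C-5; a methyl group at C-5.
Prefixes are listed alphabetically: fluoro, methyl.
Assembling the pieces gives 5-fluoro-5-methylheptanoic acid.

5-fluoro-5-methylheptanoic acid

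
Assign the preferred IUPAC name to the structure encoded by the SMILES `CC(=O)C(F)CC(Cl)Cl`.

5,5-dichloro-3-fluoropentan-2-one

Counting along the main chain through the carbonyl gives 5 carbons: the parent is pentane.
The highest-priority functional group is a ketone (C=O on an internal carbon), so the name ends in -one.
Choose the numbering such that numbering from this end puts the carbonyl group at C-2 rather than C-4.
That gives the carbonyl at C-2; two chloro groups at C-5; a fluoro group at C-3.
Prefixes are listed alphabetically: chloro, fluoro.
The name is 5,5-dichloro-3-fluoropentan-2-one.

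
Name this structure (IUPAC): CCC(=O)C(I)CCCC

4-iodooctan-3-one

The longest chain bearing the carbonyl is 8 carbons long (octane).
The principal characteristic group is a ketone (C=O on an internal carbon), named with the suffix -one.
The numbering direction is chosen so that numbering from this end puts the carbonyl group at C-3 rather than C-6.
That gives the carbonyl at C-3; an iodo group at C-4.
Putting it together: 4-iodooctan-3-one.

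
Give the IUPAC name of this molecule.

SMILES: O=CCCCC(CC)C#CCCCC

The longest chain bearing the –CHO group and the multiple bond is 11 carbons long (undecane).
The principal characteristic group is an aldehyde (terminal –CHO), named with the suffix -al.
A C≡C triple bond in the chain gives the infix -yne-.
Number the chain so that the aldehyde carbon is C-1 by definition.
With this numbering: the triple bond between C-6 and C-7; an ethyl group at C-5.
The name is 5-ethylundec-6-ynal.

5-ethylundec-6-ynal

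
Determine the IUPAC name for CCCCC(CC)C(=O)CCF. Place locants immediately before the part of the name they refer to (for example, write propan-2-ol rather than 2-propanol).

4-ethyl-1-fluorooctan-3-one

Counting along the main chain through the carbonyl gives 8 carbons: the parent is octane.
The principal characteristic group is a ketone (C=O on an internal carbon), named with the suffix -one.
Number the chain so that numbering from this end puts the carbonyl group at C-3 rather than C-6.
With this numbering: the carbonyl at C-3; an ethyl group at C-4; a fluoro group at C-1.
The substituents are ordered alphabetically, ignoring any di-/tri- multipliers.
Assembling the pieces gives 4-ethyl-1-fluorooctan-3-one.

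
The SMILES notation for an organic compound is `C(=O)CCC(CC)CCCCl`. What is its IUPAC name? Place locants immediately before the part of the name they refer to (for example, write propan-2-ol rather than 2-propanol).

Counting along the main chain through the –CHO group gives 7 carbons: the parent is heptane.
The highest-priority functional group is an aldehyde (terminal –CHO), so the name ends in -al.
The numbering direction is chosen so that the aldehyde carbon is C-1 by definition.
This places a chloro group at C-7; an ethyl group at C-4.
Prefixes are listed alphabetically: chloro, ethyl.
Putting it together: 7-chloro-4-ethylheptanal.

7-chloro-4-ethylheptanal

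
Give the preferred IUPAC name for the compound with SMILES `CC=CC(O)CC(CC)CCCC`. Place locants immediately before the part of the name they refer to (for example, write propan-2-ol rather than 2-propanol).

Counting along the main chain through the –OH group and the multiple bond gives 10 carbons: the parent is decane.
The highest-priority functional group is an alcohol (–OH), so the name ends in -ol.
A C=C double bond in the chain gives the infix -ene-.
The numbering direction is chosen so that numbering from this end puts the hydroxyl group at C-4 rather than C-7.
That gives the hydroxyl at C-4; the double bond between C-2 and C-3; an ethyl group at C-6.
The name is 6-ethyldec-2-en-4-ol.

6-ethyldec-2-en-4-ol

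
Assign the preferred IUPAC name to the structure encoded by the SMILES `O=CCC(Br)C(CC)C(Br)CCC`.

3,5-dibromo-4-ethyloctanal

Counting along the main chain through the –CHO group gives 8 carbons: the parent is octane.
The highest-priority functional group is an aldehyde (terminal –CHO), so the name ends in -al.
Choose the numbering such that the aldehyde carbon is C-1 by definition.
This places bromo groups at C-3 and C-5; an ethyl group at C-4.
Prefixes are listed alphabetically: bromo, ethyl.
Putting it together: 3,5-dibromo-4-ethyloctanal.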